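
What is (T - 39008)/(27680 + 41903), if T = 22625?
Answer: -16383/69583 ≈ -0.23545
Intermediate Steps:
(T - 39008)/(27680 + 41903) = (22625 - 39008)/(27680 + 41903) = -16383/69583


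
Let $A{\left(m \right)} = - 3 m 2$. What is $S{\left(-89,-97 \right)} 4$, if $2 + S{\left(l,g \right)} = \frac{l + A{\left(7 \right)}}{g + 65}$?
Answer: $\frac{67}{8} \approx 8.375$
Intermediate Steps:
$A{\left(m \right)} = - 6 m$
$S{\left(l,g \right)} = -2 + \frac{-42 + l}{65 + g}$ ($S{\left(l,g \right)} = -2 + \frac{l - 42}{g + 65} = -2 + \frac{l - 42}{65 + g} = -2 + \frac{-42 + l}{65 + g}$)
$S{\left(-89,-97 \right)} 4 = \frac{-172 - 89 - -194}{65 - 97} \cdot 4 = \frac{-172 - 89 + 194}{-32} \cdot 4 = \left(- \frac{1}{32}\right) \left(-67\right) 4 = \frac{67}{32} \cdot 4 = \frac{67}{8}$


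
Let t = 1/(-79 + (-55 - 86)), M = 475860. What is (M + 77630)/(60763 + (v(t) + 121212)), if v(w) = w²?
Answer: 3826988000/1258227143 ≈ 3.0416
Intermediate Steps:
t = -1/220 (t = 1/(-79 - 141) = 1/(-220) = -1/220 ≈ -0.0045455)
(M + 77630)/(60763 + (v(t) + 121212)) = (475860 + 77630)/(60763 + ((-1/220)² + 121212)) = 553490/(60763 + (1/48400 + 121212)) = 553490/(60763 + 5866660801/48400) = 553490/(8807590001/48400) = 553490*(48400/8807590001) = 3826988000/1258227143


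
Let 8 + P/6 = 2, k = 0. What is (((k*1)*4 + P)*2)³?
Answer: -373248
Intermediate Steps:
P = -36 (P = -48 + 6*2 = -48 + 12 = -36)
(((k*1)*4 + P)*2)³ = (((0*1)*4 - 36)*2)³ = ((0*4 - 36)*2)³ = ((0 - 36)*2)³ = (-36*2)³ = (-72)³ = -373248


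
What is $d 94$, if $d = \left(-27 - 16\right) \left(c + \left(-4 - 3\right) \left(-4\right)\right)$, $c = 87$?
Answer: $-464830$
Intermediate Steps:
$d = -4945$ ($d = \left(-27 - 16\right) \left(87 + \left(-4 - 3\right) \left(-4\right)\right) = - 43 \left(87 - -28\right) = - 43 \left(87 + 28\right) = \left(-43\right) 115 = -4945$)
$d 94 = \left(-4945\right) 94 = -464830$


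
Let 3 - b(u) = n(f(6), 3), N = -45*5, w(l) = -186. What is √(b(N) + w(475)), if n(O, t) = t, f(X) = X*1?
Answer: I*√186 ≈ 13.638*I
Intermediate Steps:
f(X) = X
N = -225
b(u) = 0 (b(u) = 3 - 1*3 = 3 - 3 = 0)
√(b(N) + w(475)) = √(0 - 186) = √(-186) = I*√186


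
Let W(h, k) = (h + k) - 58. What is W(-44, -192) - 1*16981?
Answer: -17275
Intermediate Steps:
W(h, k) = -58 + h + k
W(-44, -192) - 1*16981 = (-58 - 44 - 192) - 1*16981 = -294 - 16981 = -17275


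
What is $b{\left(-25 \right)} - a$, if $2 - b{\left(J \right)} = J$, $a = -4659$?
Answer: $4686$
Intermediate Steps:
$b{\left(J \right)} = 2 - J$
$b{\left(-25 \right)} - a = \left(2 - -25\right) - -4659 = \left(2 + 25\right) + 4659 = 27 + 4659 = 4686$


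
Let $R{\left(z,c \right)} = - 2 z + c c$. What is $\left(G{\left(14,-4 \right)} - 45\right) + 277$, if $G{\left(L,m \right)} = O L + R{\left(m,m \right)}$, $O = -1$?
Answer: $242$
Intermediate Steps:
$R{\left(z,c \right)} = c^{2} - 2 z$ ($R{\left(z,c \right)} = - 2 z + c^{2} = c^{2} - 2 z$)
$G{\left(L,m \right)} = m^{2} - L - 2 m$ ($G{\left(L,m \right)} = - L + \left(m^{2} - 2 m\right) = m^{2} - L - 2 m$)
$\left(G{\left(14,-4 \right)} - 45\right) + 277 = \left(\left(\left(-4\right)^{2} - 14 - -8\right) - 45\right) + 277 = \left(\left(16 - 14 + 8\right) - 45\right) + 277 = \left(10 - 45\right) + 277 = -35 + 277 = 242$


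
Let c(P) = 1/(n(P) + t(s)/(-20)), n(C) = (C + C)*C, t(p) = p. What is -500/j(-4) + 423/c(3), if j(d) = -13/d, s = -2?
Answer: 975319/130 ≈ 7502.5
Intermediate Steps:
n(C) = 2*C² (n(C) = (2*C)*C = 2*C²)
c(P) = 1/(⅒ + 2*P²) (c(P) = 1/(2*P² - 2/(-20)) = 1/(2*P² - 2*(-1/20)) = 1/(2*P² + ⅒) = 1/(⅒ + 2*P²))
-500/j(-4) + 423/c(3) = -500/((-13/(-4))) + 423/((10/(1 + 20*3²))) = -500/((-13*(-¼))) + 423/((10/(1 + 20*9))) = -500/13/4 + 423/((10/(1 + 180))) = -500*4/13 + 423/((10/181)) = -2000/13 + 423/((10*(1/181))) = -2000/13 + 423/(10/181) = -2000/13 + 423*(181/10) = -2000/13 + 76563/10 = 975319/130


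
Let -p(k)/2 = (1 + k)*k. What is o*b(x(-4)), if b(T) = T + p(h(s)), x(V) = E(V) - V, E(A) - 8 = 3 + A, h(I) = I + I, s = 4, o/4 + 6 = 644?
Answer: -339416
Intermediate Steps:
o = 2552 (o = -24 + 4*644 = -24 + 2576 = 2552)
h(I) = 2*I
E(A) = 11 + A (E(A) = 8 + (3 + A) = 11 + A)
x(V) = 11 (x(V) = (11 + V) - V = 11)
p(k) = -2*k*(1 + k) (p(k) = -2*(1 + k)*k = -2*k*(1 + k))
b(T) = -144 + T (b(T) = T - 2*2*4*(1 + 2*4) = T - 2*8*(1 + 8) = T - 2*8*9 = T - 144 = -144 + T)
o*b(x(-4)) = 2552*(-144 + 11) = 2552*(-133) = -339416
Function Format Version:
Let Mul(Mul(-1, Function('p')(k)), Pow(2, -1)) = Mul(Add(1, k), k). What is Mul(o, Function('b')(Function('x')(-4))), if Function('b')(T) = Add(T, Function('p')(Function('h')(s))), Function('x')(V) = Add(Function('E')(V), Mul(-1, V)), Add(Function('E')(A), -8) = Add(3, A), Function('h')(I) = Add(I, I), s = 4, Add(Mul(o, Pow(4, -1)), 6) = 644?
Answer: -339416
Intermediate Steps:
o = 2552 (o = Add(-24, Mul(4, 644)) = Add(-24, 2576) = 2552)
Function('h')(I) = Mul(2, I)
Function('E')(A) = Add(11, A) (Function('E')(A) = Add(8, Add(3, A)) = Add(11, A))
Function('x')(V) = 11 (Function('x')(V) = Add(Add(11, V), Mul(-1, V)) = 11)
Function('p')(k) = Mul(-2, k, Add(1, k)) (Function('p')(k) = Mul(-2, Mul(Add(1, k), k)) = Mul(-2, Mul(k, Add(1, k))) = Mul(-2, k, Add(1, k)))
Function('b')(T) = Add(-144, T) (Function('b')(T) = Add(T, Mul(-2, Mul(2, 4), Add(1, Mul(2, 4)))) = Add(T, Mul(-2, 8, Add(1, 8))) = Add(T, Mul(-2, 8, 9)) = Add(T, -144) = Add(-144, T))
Mul(o, Function('b')(Function('x')(-4))) = Mul(2552, Add(-144, 11)) = Mul(2552, -133) = -339416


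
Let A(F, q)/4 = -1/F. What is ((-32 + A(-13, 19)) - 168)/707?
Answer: -2596/9191 ≈ -0.28245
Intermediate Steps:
A(F, q) = -4/F (A(F, q) = 4*(-1/F) = -4/F)
((-32 + A(-13, 19)) - 168)/707 = ((-32 - 4/(-13)) - 168)/707 = ((-32 - 4*(-1/13)) - 168)*(1/707) = ((-32 + 4/13) - 168)*(1/707) = (-412/13 - 168)*(1/707) = -2596/13*1/707 = -2596/9191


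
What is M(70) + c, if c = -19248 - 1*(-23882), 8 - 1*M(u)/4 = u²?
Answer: -14934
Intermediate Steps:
M(u) = 32 - 4*u²
c = 4634 (c = -19248 + 23882 = 4634)
M(70) + c = (32 - 4*70²) + 4634 = (32 - 4*4900) + 4634 = (32 - 19600) + 4634 = -19568 + 4634 = -14934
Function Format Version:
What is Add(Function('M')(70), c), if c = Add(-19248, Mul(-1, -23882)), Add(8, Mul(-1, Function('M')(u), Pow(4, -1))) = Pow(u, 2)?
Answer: -14934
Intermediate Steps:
Function('M')(u) = Add(32, Mul(-4, Pow(u, 2)))
c = 4634 (c = Add(-19248, 23882) = 4634)
Add(Function('M')(70), c) = Add(Add(32, Mul(-4, Pow(70, 2))), 4634) = Add(Add(32, Mul(-4, 4900)), 4634) = Add(Add(32, -19600), 4634) = Add(-19568, 4634) = -14934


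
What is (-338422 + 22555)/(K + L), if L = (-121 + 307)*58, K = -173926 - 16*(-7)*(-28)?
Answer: 315867/166274 ≈ 1.8997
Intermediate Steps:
K = -177062 (K = -173926 + 112*(-28) = -173926 - 3136 = -177062)
L = 10788 (L = 186*58 = 10788)
(-338422 + 22555)/(K + L) = (-338422 + 22555)/(-177062 + 10788) = -315867/(-166274) = -315867*(-1/166274) = 315867/166274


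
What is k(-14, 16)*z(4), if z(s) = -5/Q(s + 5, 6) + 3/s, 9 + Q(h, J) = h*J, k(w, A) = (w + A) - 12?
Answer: -115/18 ≈ -6.3889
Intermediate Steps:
k(w, A) = -12 + A + w (k(w, A) = (A + w) - 12 = -12 + A + w)
Q(h, J) = -9 + J*h (Q(h, J) = -9 + h*J = -9 + J*h)
z(s) = -5/(21 + 6*s) + 3/s (z(s) = -5/(-9 + 6*(s + 5)) + 3/s = -5/(-9 + 6*(5 + s)) + 3/s = -5/(-9 + (30 + 6*s)) + 3/s = -5/(21 + 6*s) + 3/s)
k(-14, 16)*z(4) = (-12 + 16 - 14)*((⅓)*(63 + 13*4)/(4*(7 + 2*4))) = -10*(63 + 52)/(3*4*(7 + 8)) = -10*115/(3*4*15) = -10*23/36 = -115/18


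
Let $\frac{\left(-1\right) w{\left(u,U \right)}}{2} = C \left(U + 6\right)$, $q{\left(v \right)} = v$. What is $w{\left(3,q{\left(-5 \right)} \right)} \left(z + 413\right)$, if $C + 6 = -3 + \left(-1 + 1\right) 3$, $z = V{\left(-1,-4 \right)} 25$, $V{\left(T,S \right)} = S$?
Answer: $5634$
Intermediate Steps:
$z = -100$ ($z = \left(-4\right) 25 = -100$)
$C = -9$ ($C = -6 - \left(3 - \left(-1 + 1\right) 3\right) = -6 + \left(-3 + 0 \cdot 3\right) = -6 + \left(-3 + 0\right) = -6 - 3 = -9$)
$w{\left(u,U \right)} = 108 + 18 U$ ($w{\left(u,U \right)} = - 2 \left(- 9 \left(U + 6\right)\right) = - 2 \left(- 9 \left(6 + U\right)\right) = - 2 \left(-54 - 9 U\right) = 108 + 18 U$)
$w{\left(3,q{\left(-5 \right)} \right)} \left(z + 413\right) = \left(108 + 18 \left(-5\right)\right) \left(-100 + 413\right) = \left(108 - 90\right) 313 = 18 \cdot 313 = 5634$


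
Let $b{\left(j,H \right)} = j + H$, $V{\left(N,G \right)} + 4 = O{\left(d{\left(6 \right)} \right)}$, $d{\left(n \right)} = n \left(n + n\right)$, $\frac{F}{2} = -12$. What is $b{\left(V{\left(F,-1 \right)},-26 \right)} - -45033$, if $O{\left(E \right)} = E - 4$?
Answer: $45071$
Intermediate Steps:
$F = -24$ ($F = 2 \left(-12\right) = -24$)
$d{\left(n \right)} = 2 n^{2}$ ($d{\left(n \right)} = n 2 n = 2 n^{2}$)
$O{\left(E \right)} = -4 + E$
$V{\left(N,G \right)} = 64$ ($V{\left(N,G \right)} = -4 - \left(4 - 2 \cdot 6^{2}\right) = -4 + \left(-4 + 2 \cdot 36\right) = -4 + \left(-4 + 72\right) = -4 + 68 = 64$)
$b{\left(j,H \right)} = H + j$
$b{\left(V{\left(F,-1 \right)},-26 \right)} - -45033 = \left(-26 + 64\right) - -45033 = 38 + 45033 = 45071$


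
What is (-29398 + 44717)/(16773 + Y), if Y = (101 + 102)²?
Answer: 15319/57982 ≈ 0.26420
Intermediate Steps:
Y = 41209 (Y = 203² = 41209)
(-29398 + 44717)/(16773 + Y) = (-29398 + 44717)/(16773 + 41209) = 15319/57982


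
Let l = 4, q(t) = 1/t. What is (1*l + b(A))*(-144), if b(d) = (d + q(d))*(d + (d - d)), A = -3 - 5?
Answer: -9936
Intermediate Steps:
A = -8
b(d) = d*(d + 1/d) (b(d) = (d + 1/d)*(d + (d - d)) = (d + 1/d)*(d + 0) = (d + 1/d)*d = d*(d + 1/d))
(1*l + b(A))*(-144) = (1*4 + (1 + (-8)²))*(-144) = (4 + (1 + 64))*(-144) = (4 + 65)*(-144) = 69*(-144) = -9936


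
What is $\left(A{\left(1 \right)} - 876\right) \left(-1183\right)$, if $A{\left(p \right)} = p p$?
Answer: $1035125$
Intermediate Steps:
$A{\left(p \right)} = p^{2}$
$\left(A{\left(1 \right)} - 876\right) \left(-1183\right) = \left(1^{2} - 876\right) \left(-1183\right) = \left(1 - 876\right) \left(-1183\right) = \left(-875\right) \left(-1183\right) = 1035125$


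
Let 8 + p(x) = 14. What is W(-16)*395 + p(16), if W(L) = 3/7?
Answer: 1227/7 ≈ 175.29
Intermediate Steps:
p(x) = 6 (p(x) = -8 + 14 = 6)
W(L) = 3/7 (W(L) = 3*(1/7) = 3/7)
W(-16)*395 + p(16) = (3/7)*395 + 6 = 1185/7 + 6 = 1227/7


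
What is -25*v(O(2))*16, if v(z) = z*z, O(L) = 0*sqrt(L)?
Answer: 0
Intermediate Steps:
O(L) = 0
v(z) = z**2
-25*v(O(2))*16 = -25*0**2*16 = -25*0*16 = 0*16 = 0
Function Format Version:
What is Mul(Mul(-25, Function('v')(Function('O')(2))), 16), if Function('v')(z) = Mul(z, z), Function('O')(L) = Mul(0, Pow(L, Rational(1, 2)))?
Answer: 0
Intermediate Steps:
Function('O')(L) = 0
Function('v')(z) = Pow(z, 2)
Mul(Mul(-25, Function('v')(Function('O')(2))), 16) = Mul(Mul(-25, Pow(0, 2)), 16) = Mul(Mul(-25, 0), 16) = Mul(0, 16) = 0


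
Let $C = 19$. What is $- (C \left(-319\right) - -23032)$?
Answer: $-16971$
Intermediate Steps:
$- (C \left(-319\right) - -23032) = - (19 \left(-319\right) - -23032) = - (-6061 + 23032) = \left(-1\right) 16971 = -16971$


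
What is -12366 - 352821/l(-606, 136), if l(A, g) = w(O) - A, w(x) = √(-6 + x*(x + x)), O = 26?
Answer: -338457519/26135 + 50403*√1346/52270 ≈ -12915.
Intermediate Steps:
w(x) = √(-6 + 2*x²) (w(x) = √(-6 + x*(2*x)) = √(-6 + 2*x²))
l(A, g) = √1346 - A (l(A, g) = √(-6 + 2*26²) - A = √(-6 + 2*676) - A = √(-6 + 1352) - A = √1346 - A)
-12366 - 352821/l(-606, 136) = -12366 - 352821/(√1346 - 1*(-606)) = -12366 - 352821/(√1346 + 606) = -12366 - 352821/(606 + √1346)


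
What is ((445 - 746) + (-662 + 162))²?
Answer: 641601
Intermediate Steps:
((445 - 746) + (-662 + 162))² = (-301 - 500)² = (-801)² = 641601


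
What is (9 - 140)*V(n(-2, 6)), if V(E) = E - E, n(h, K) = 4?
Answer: 0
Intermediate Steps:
V(E) = 0
(9 - 140)*V(n(-2, 6)) = (9 - 140)*0 = -131*0 = 0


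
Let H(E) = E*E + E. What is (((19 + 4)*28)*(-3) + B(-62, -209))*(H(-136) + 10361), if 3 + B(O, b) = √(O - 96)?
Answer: -55575135 + 28721*I*√158 ≈ -5.5575e+7 + 3.6102e+5*I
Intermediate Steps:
H(E) = E + E² (H(E) = E² + E = E + E²)
B(O, b) = -3 + √(-96 + O) (B(O, b) = -3 + √(O - 96) = -3 + √(-96 + O))
(((19 + 4)*28)*(-3) + B(-62, -209))*(H(-136) + 10361) = (((19 + 4)*28)*(-3) + (-3 + √(-96 - 62)))*(-136*(1 - 136) + 10361) = ((23*28)*(-3) + (-3 + √(-158)))*(-136*(-135) + 10361) = (644*(-3) + (-3 + I*√158))*(18360 + 10361) = (-1932 + (-3 + I*√158))*28721 = (-1935 + I*√158)*28721 = -55575135 + 28721*I*√158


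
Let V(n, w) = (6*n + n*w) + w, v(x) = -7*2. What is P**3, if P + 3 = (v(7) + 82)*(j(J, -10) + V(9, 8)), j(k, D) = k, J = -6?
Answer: 658730096101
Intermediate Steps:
v(x) = -14
V(n, w) = w + 6*n + n*w
P = 8701 (P = -3 + (-14 + 82)*(-6 + (8 + 6*9 + 9*8)) = -3 + 68*(-6 + (8 + 54 + 72)) = -3 + 68*(-6 + 134) = -3 + 68*128 = -3 + 8704 = 8701)
P**3 = 8701**3 = 658730096101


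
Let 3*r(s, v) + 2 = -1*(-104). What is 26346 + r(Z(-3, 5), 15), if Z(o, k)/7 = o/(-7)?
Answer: 26380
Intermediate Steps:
Z(o, k) = -o (Z(o, k) = 7*(o/(-7)) = 7*(o*(-⅐)) = 7*(-o/7) = -o)
r(s, v) = 34 (r(s, v) = -⅔ + (-1*(-104))/3 = -⅔ + (⅓)*104 = -⅔ + 104/3 = 34)
26346 + r(Z(-3, 5), 15) = 26346 + 34 = 26380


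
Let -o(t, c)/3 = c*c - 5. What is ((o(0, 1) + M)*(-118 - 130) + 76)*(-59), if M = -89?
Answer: -1131148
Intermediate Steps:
o(t, c) = 15 - 3*c² (o(t, c) = -3*(c*c - 5) = -3*(c² - 5) = -3*(-5 + c²) = 15 - 3*c²)
((o(0, 1) + M)*(-118 - 130) + 76)*(-59) = (((15 - 3*1²) - 89)*(-118 - 130) + 76)*(-59) = (((15 - 3*1) - 89)*(-248) + 76)*(-59) = (((15 - 3) - 89)*(-248) + 76)*(-59) = ((12 - 89)*(-248) + 76)*(-59) = (-77*(-248) + 76)*(-59) = (19096 + 76)*(-59) = 19172*(-59) = -1131148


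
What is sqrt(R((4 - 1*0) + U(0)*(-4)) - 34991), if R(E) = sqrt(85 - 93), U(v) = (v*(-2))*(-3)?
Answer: sqrt(-34991 + 2*I*sqrt(2)) ≈ 0.0076 + 187.06*I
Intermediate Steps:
U(v) = 6*v (U(v) = -2*v*(-3) = 6*v)
R(E) = 2*I*sqrt(2) (R(E) = sqrt(-8) = 2*I*sqrt(2))
sqrt(R((4 - 1*0) + U(0)*(-4)) - 34991) = sqrt(2*I*sqrt(2) - 34991) = sqrt(-34991 + 2*I*sqrt(2))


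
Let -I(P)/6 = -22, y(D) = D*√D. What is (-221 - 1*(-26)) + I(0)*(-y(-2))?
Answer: -195 + 264*I*√2 ≈ -195.0 + 373.35*I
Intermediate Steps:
y(D) = D^(3/2)
I(P) = 132 (I(P) = -6*(-22) = 132)
(-221 - 1*(-26)) + I(0)*(-y(-2)) = (-221 - 1*(-26)) + 132*(-(-2)^(3/2)) = (-221 + 26) + 132*(-(-2)*I*√2) = -195 + 132*(2*I*√2) = -195 + 264*I*√2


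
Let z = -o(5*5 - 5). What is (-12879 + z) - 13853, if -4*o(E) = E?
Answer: -26727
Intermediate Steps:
o(E) = -E/4
z = 5 (z = -(-1)*(5*5 - 5)/4 = -(-1)*(25 - 5)/4 = -(-1)*20/4 = -1*(-5) = 5)
(-12879 + z) - 13853 = (-12879 + 5) - 13853 = -12874 - 13853 = -26727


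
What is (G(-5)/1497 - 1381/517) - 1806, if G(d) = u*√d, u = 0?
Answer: -935083/517 ≈ -1808.7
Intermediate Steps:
G(d) = 0 (G(d) = 0*√d = 0)
(G(-5)/1497 - 1381/517) - 1806 = (0/1497 - 1381/517) - 1806 = (0*(1/1497) - 1381*1/517) - 1806 = (0 - 1381/517) - 1806 = -1381/517 - 1806 = -935083/517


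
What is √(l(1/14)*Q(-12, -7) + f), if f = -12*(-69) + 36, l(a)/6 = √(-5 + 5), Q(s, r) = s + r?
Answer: 12*√6 ≈ 29.394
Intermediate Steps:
Q(s, r) = r + s
l(a) = 0 (l(a) = 6*√(-5 + 5) = 6*√0 = 6*0 = 0)
f = 864 (f = 828 + 36 = 864)
√(l(1/14)*Q(-12, -7) + f) = √(0*(-7 - 12) + 864) = √(0*(-19) + 864) = √(0 + 864) = √864 = 12*√6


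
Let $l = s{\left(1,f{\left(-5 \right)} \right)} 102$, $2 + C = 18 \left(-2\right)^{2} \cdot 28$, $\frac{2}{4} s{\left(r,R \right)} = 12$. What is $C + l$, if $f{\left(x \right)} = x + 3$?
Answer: $4462$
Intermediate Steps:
$f{\left(x \right)} = 3 + x$
$s{\left(r,R \right)} = 24$ ($s{\left(r,R \right)} = 2 \cdot 12 = 24$)
$C = 2014$ ($C = -2 + 18 \left(-2\right)^{2} \cdot 28 = -2 + 18 \cdot 4 \cdot 28 = -2 + 72 \cdot 28 = -2 + 2016 = 2014$)
$l = 2448$ ($l = 24 \cdot 102 = 2448$)
$C + l = 2014 + 2448 = 4462$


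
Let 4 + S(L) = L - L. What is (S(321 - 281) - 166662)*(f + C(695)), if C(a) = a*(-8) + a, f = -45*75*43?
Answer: 24998233340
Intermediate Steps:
f = -145125 (f = -3375*43 = -145125)
S(L) = -4 (S(L) = -4 + (L - L) = -4 + 0 = -4)
C(a) = -7*a (C(a) = -8*a + a = -7*a)
(S(321 - 281) - 166662)*(f + C(695)) = (-4 - 166662)*(-145125 - 7*695) = -166666*(-145125 - 4865) = -166666*(-149990) = 24998233340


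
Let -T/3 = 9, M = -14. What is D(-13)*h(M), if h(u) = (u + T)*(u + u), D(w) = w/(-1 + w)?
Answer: 1066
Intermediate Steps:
T = -27 (T = -3*9 = -27)
h(u) = 2*u*(-27 + u) (h(u) = (u - 27)*(u + u) = (-27 + u)*(2*u) = 2*u*(-27 + u))
D(-13)*h(M) = (-13/(-1 - 13))*(2*(-14)*(-27 - 14)) = (-13/(-14))*(2*(-14)*(-41)) = -13*(-1/14)*1148 = (13/14)*1148 = 1066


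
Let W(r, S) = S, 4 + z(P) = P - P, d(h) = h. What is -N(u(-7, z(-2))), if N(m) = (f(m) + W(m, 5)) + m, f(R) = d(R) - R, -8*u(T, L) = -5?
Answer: -45/8 ≈ -5.6250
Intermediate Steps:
z(P) = -4 (z(P) = -4 + (P - P) = -4 + 0 = -4)
u(T, L) = 5/8 (u(T, L) = -⅛*(-5) = 5/8)
f(R) = 0 (f(R) = R - R = 0)
N(m) = 5 + m (N(m) = (0 + 5) + m = 5 + m)
-N(u(-7, z(-2))) = -(5 + 5/8) = -1*45/8 = -45/8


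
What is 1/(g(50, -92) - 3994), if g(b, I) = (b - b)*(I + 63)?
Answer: -1/3994 ≈ -0.00025038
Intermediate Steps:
g(b, I) = 0 (g(b, I) = 0*(63 + I) = 0)
1/(g(50, -92) - 3994) = 1/(0 - 3994) = 1/(-3994) = -1/3994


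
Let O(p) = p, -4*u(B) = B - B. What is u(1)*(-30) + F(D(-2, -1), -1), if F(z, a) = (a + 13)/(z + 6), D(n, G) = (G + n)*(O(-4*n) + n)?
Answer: -1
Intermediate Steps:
u(B) = 0 (u(B) = -(B - B)/4 = -¼*0 = 0)
D(n, G) = -3*n*(G + n) (D(n, G) = (G + n)*(-4*n + n) = (G + n)*(-3*n) = -3*n*(G + n))
F(z, a) = (13 + a)/(6 + z)
u(1)*(-30) + F(D(-2, -1), -1) = 0*(-30) + (13 - 1)/(6 + 3*(-2)*(-1*(-1) - 1*(-2))) = 0 + 12/(6 + 3*(-2)*(1 + 2)) = 0 + 12/(6 + 3*(-2)*3) = 0 + 12/(6 - 18) = 0 + 12/(-12) = 0 - 1/12*12 = 0 - 1 = -1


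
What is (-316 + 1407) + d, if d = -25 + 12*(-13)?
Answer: 910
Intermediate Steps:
d = -181 (d = -25 - 156 = -181)
(-316 + 1407) + d = (-316 + 1407) - 181 = 1091 - 181 = 910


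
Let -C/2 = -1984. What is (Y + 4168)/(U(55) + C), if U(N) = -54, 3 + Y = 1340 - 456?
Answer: 5049/3914 ≈ 1.2900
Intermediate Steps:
Y = 881 (Y = -3 + (1340 - 456) = -3 + 884 = 881)
C = 3968 (C = -2*(-1984) = 3968)
(Y + 4168)/(U(55) + C) = (881 + 4168)/(-54 + 3968) = 5049/3914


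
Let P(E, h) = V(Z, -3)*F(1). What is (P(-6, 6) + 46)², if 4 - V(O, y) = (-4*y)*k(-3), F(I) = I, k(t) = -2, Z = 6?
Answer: 5476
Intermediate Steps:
V(O, y) = 4 - 8*y (V(O, y) = 4 - (-4*y)*(-2) = 4 - 8*y)
P(E, h) = 28 (P(E, h) = (4 - 8*(-3))*1 = (4 + 24)*1 = 28*1 = 28)
(P(-6, 6) + 46)² = (28 + 46)² = 74² = 5476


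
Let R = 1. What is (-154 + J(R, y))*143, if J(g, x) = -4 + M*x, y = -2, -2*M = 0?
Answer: -22594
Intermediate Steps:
M = 0 (M = -½*0 = 0)
J(g, x) = -4 (J(g, x) = -4 + 0*x = -4 + 0 = -4)
(-154 + J(R, y))*143 = (-154 - 4)*143 = -158*143 = -22594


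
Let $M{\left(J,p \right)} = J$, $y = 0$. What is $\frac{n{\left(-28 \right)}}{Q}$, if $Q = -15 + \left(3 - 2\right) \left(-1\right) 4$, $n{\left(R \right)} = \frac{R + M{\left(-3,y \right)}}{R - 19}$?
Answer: $- \frac{31}{893} \approx -0.034714$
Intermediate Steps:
$n{\left(R \right)} = \frac{-3 + R}{-19 + R}$ ($n{\left(R \right)} = \frac{R - 3}{R - 19} = \frac{-3 + R}{-19 + R}$)
$Q = -19$ ($Q = -15 + 1 \left(-1\right) 4 = -15 - 4 = -19$)
$\frac{n{\left(-28 \right)}}{Q} = \frac{\frac{1}{-19 - 28} \left(-3 - 28\right)}{-19} = \frac{1}{-47} \left(-31\right) \left(- \frac{1}{19}\right) = \left(- \frac{1}{47}\right) \left(-31\right) \left(- \frac{1}{19}\right) = \frac{31}{47} \left(- \frac{1}{19}\right) = - \frac{31}{893}$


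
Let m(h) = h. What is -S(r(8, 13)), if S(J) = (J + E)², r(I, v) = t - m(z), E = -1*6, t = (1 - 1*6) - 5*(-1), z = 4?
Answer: -100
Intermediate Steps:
t = 0 (t = (1 - 6) + 5 = -5 + 5 = 0)
E = -6
r(I, v) = -4 (r(I, v) = 0 - 1*4 = 0 - 4 = -4)
S(J) = (-6 + J)² (S(J) = (J - 6)² = (-6 + J)²)
-S(r(8, 13)) = -(-6 - 4)² = -1*(-10)² = -1*100 = -100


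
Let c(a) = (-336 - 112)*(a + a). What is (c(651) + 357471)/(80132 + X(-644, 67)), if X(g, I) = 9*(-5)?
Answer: -225825/80087 ≈ -2.8197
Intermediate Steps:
X(g, I) = -45
c(a) = -896*a
(c(651) + 357471)/(80132 + X(-644, 67)) = (-896*651 + 357471)/(80132 - 45) = (-583296 + 357471)/80087 = -225825*1/80087 = -225825/80087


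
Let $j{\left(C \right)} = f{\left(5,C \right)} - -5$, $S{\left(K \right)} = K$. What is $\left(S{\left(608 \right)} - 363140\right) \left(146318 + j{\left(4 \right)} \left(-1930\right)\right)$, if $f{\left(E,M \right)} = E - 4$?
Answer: $-48846836616$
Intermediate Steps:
$f{\left(E,M \right)} = -4 + E$
$j{\left(C \right)} = 6$ ($j{\left(C \right)} = \left(-4 + 5\right) - -5 = 1 + 5 = 6$)
$\left(S{\left(608 \right)} - 363140\right) \left(146318 + j{\left(4 \right)} \left(-1930\right)\right) = \left(608 - 363140\right) \left(146318 + 6 \left(-1930\right)\right) = - 362532 \left(146318 - 11580\right) = \left(-362532\right) 134738 = -48846836616$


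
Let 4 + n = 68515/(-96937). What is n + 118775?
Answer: 11513235912/96937 ≈ 1.1877e+5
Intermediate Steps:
n = -456263/96937 (n = -4 + 68515/(-96937) = -4 + 68515*(-1/96937) = -4 - 68515/96937 = -456263/96937 ≈ -4.7068)
n + 118775 = -456263/96937 + 118775 = 11513235912/96937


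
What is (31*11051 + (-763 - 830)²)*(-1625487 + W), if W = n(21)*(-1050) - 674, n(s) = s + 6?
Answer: -4765372217530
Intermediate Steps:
n(s) = 6 + s
W = -29024 (W = (6 + 21)*(-1050) - 674 = 27*(-1050) - 674 = -28350 - 674 = -29024)
(31*11051 + (-763 - 830)²)*(-1625487 + W) = (31*11051 + (-763 - 830)²)*(-1625487 - 29024) = (342581 + (-1593)²)*(-1654511) = (342581 + 2537649)*(-1654511) = 2880230*(-1654511) = -4765372217530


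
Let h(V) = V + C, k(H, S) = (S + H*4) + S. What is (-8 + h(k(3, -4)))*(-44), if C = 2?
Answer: 88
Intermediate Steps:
k(H, S) = 2*S + 4*H (k(H, S) = (S + 4*H) + S = 2*S + 4*H)
h(V) = 2 + V (h(V) = V + 2 = 2 + V)
(-8 + h(k(3, -4)))*(-44) = (-8 + (2 + (2*(-4) + 4*3)))*(-44) = (-8 + (2 + (-8 + 12)))*(-44) = (-8 + (2 + 4))*(-44) = (-8 + 6)*(-44) = -2*(-44) = 88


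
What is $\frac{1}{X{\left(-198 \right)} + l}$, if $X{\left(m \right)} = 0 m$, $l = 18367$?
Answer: $\frac{1}{18367} \approx 5.4445 \cdot 10^{-5}$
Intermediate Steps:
$X{\left(m \right)} = 0$
$\frac{1}{X{\left(-198 \right)} + l} = \frac{1}{0 + 18367} = \frac{1}{18367}$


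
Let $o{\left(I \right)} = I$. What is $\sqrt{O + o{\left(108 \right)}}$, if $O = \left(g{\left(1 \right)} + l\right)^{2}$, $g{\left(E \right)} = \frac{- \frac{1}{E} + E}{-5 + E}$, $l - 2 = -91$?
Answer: $\sqrt{8029} \approx 89.605$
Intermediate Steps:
$l = -89$ ($l = 2 - 91 = -89$)
$g{\left(E \right)} = \frac{E - \frac{1}{E}}{-5 + E}$
$O = 7921$ ($O = \left(\frac{-1 + 1^{2}}{1 \left(-5 + 1\right)} - 89\right)^{2} = \left(1 \frac{1}{-4} \left(-1 + 1\right) - 89\right)^{2} = \left(1 \left(- \frac{1}{4}\right) 0 - 89\right)^{2} = \left(0 - 89\right)^{2} = \left(-89\right)^{2} = 7921$)
$\sqrt{O + o{\left(108 \right)}} = \sqrt{7921 + 108} = \sqrt{8029}$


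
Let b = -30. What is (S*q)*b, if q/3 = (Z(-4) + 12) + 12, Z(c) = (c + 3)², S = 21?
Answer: -47250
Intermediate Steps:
Z(c) = (3 + c)²
q = 75 (q = 3*(((3 - 4)² + 12) + 12) = 3*(((-1)² + 12) + 12) = 3*((1 + 12) + 12) = 3*(13 + 12) = 3*25 = 75)
(S*q)*b = (21*75)*(-30) = 1575*(-30) = -47250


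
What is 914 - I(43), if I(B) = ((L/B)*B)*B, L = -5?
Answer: 1129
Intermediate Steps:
I(B) = -5*B (I(B) = ((-5/B)*B)*B = -5*B)
914 - I(43) = 914 - (-5)*43 = 914 - 1*(-215) = 914 + 215 = 1129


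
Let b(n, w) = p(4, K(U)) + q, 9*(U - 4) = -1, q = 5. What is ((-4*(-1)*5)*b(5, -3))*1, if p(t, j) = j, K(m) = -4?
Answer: 20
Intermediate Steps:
U = 35/9 (U = 4 + (1/9)*(-1) = 4 - 1/9 = 35/9 ≈ 3.8889)
b(n, w) = 1 (b(n, w) = -4 + 5 = 1)
((-4*(-1)*5)*b(5, -3))*1 = ((-4*(-1)*5)*1)*1 = ((4*5)*1)*1 = (20*1)*1 = 20*1 = 20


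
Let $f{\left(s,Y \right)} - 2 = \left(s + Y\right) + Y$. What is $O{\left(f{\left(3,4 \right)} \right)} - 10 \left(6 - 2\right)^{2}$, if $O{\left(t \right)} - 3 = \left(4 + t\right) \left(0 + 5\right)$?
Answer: $-72$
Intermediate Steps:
$f{\left(s,Y \right)} = 2 + s + 2 Y$ ($f{\left(s,Y \right)} = 2 + \left(\left(s + Y\right) + Y\right) = 2 + \left(\left(Y + s\right) + Y\right) = 2 + \left(s + 2 Y\right) = 2 + s + 2 Y$)
$O{\left(t \right)} = 23 + 5 t$ ($O{\left(t \right)} = 3 + \left(4 + t\right) \left(0 + 5\right) = 3 + \left(4 + t\right) 5 = 3 + \left(20 + 5 t\right) = 23 + 5 t$)
$O{\left(f{\left(3,4 \right)} \right)} - 10 \left(6 - 2\right)^{2} = \left(23 + 5 \left(2 + 3 + 2 \cdot 4\right)\right) - 10 \left(6 - 2\right)^{2} = \left(23 + 5 \left(2 + 3 + 8\right)\right) - 10 \cdot 4^{2} = \left(23 + 5 \cdot 13\right) - 160 = \left(23 + 65\right) - 160 = 88 - 160 = -72$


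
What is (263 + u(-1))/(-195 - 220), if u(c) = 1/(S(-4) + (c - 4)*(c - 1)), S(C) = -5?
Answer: -1316/2075 ≈ -0.63422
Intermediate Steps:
u(c) = 1/(-5 + (-1 + c)*(-4 + c)) (u(c) = 1/(-5 + (c - 4)*(c - 1)) = 1/(-5 + (-4 + c)*(-1 + c)) = 1/(-5 + (-1 + c)*(-4 + c)))
(263 + u(-1))/(-195 - 220) = (263 + 1/(-1 + (-1)**2 - 5*(-1)))/(-195 - 220) = (263 + 1/(-1 + 1 + 5))/(-415) = (263 + 1/5)*(-1/415) = (1316/5)*(-1/415) = -1316/2075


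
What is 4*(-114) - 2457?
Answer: -2913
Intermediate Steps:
4*(-114) - 2457 = -456 - 2457 = -2913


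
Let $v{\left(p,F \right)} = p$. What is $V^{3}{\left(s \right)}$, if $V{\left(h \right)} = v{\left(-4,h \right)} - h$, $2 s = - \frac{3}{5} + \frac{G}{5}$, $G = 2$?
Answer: $- \frac{59319}{1000} \approx -59.319$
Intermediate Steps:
$s = - \frac{1}{10}$ ($s = \frac{- \frac{3}{5} + \frac{2}{5}}{2} = \frac{1}{2} \left(- \frac{1}{5}\right) = - \frac{1}{10} \approx -0.1$)
$V{\left(h \right)} = -4 - h$
$V^{3}{\left(s \right)} = \left(-4 - - \frac{1}{10}\right)^{3} = \left(-4 + \frac{1}{10}\right)^{3} = \left(- \frac{39}{10}\right)^{3} = - \frac{59319}{1000}$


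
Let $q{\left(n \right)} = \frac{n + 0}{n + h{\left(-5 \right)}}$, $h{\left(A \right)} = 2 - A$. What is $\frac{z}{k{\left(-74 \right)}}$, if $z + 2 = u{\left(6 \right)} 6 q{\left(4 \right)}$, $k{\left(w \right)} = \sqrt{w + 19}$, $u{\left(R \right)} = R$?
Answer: $- \frac{122 i \sqrt{55}}{605} \approx - 1.4955 i$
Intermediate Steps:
$q{\left(n \right)} = \frac{n}{7 + n}$ ($q{\left(n \right)} = \frac{n + 0}{n + \left(2 - -5\right)} = \frac{n}{n + \left(2 + 5\right)} = \frac{n}{n + 7} = \frac{n}{7 + n}$)
$k{\left(w \right)} = \sqrt{19 + w}$
$z = \frac{122}{11}$ ($z = -2 + 6 \cdot 6 \frac{4}{7 + 4} = -2 + 36 \cdot \frac{4}{11} = -2 + \frac{144}{11} = \frac{122}{11} \approx 11.091$)
$\frac{z}{k{\left(-74 \right)}} = \frac{122}{11 \sqrt{19 - 74}} = \frac{122}{11 \sqrt{-55}} = \frac{122}{11 i \sqrt{55}} = \frac{122 \left(- \frac{i \sqrt{55}}{55}\right)}{11} = - \frac{122 i \sqrt{55}}{605}$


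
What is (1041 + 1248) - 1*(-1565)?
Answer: 3854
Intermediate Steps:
(1041 + 1248) - 1*(-1565) = 2289 + 1565 = 3854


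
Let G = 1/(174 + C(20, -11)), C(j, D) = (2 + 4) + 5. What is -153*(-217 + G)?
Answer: 6142032/185 ≈ 33200.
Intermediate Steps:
C(j, D) = 11 (C(j, D) = 6 + 5 = 11)
G = 1/185 (G = 1/(174 + 11) = 1/185 ≈ 0.0054054)
-153*(-217 + G) = -153*(-217 + 1/185) = -153*(-40144/185) = 6142032/185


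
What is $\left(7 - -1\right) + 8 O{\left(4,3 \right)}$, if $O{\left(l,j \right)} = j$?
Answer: $32$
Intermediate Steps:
$\left(7 - -1\right) + 8 O{\left(4,3 \right)} = \left(7 - -1\right) + 8 \cdot 3 = \left(7 + 1\right) + 24 = 8 + 24 = 32$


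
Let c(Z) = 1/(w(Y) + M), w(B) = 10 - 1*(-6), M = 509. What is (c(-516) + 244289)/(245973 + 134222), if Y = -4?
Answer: 128251726/199602375 ≈ 0.64254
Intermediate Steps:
w(B) = 16 (w(B) = 10 + 6 = 16)
c(Z) = 1/525 (c(Z) = 1/(16 + 509) = 1/525)
(c(-516) + 244289)/(245973 + 134222) = (1/525 + 244289)/(245973 + 134222) = (128251726/525)/380195 = (128251726/525)*(1/380195) = 128251726/199602375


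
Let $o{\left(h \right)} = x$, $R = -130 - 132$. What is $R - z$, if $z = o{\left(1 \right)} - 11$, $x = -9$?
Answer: $-242$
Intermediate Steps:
$R = -262$ ($R = -130 - 132 = -262$)
$o{\left(h \right)} = -9$
$z = -20$ ($z = -9 - 11 = -20$)
$R - z = -262 - -20 = -262 + 20 = -242$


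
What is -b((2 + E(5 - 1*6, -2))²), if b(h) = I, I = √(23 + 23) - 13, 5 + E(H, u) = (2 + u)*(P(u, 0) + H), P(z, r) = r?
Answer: 13 - √46 ≈ 6.2177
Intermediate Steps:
E(H, u) = -5 + H*(2 + u) (E(H, u) = -5 + (2 + u)*(0 + H) = -5 + (2 + u)*H = -5 + H*(2 + u))
I = -13 + √46 (I = √46 - 13 = -13 + √46 ≈ -6.2177)
b(h) = -13 + √46
-b((2 + E(5 - 1*6, -2))²) = -(-13 + √46) = 13 - √46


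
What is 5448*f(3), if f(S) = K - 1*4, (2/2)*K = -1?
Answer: -27240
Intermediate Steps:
K = -1
f(S) = -5 (f(S) = -1 - 1*4 = -1 - 4 = -5)
5448*f(3) = 5448*(-5) = -27240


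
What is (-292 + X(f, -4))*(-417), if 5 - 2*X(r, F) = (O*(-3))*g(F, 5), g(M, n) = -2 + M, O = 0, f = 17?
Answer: 241443/2 ≈ 1.2072e+5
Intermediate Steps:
X(r, F) = 5/2 (X(r, F) = 5/2 - 0*(-3)*(-2 + F)/2 = 5/2 - 0*(-2 + F) = 5/2 - ½*0 = 5/2 + 0 = 5/2)
(-292 + X(f, -4))*(-417) = (-292 + 5/2)*(-417) = -579/2*(-417) = 241443/2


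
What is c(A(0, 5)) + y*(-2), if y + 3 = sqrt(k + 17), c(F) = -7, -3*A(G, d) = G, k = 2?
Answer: -1 - 2*sqrt(19) ≈ -9.7178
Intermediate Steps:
A(G, d) = -G/3
y = -3 + sqrt(19) (y = -3 + sqrt(2 + 17) = -3 + sqrt(19) ≈ 1.3589)
c(A(0, 5)) + y*(-2) = -7 + (-3 + sqrt(19))*(-2) = -7 + (6 - 2*sqrt(19)) = -1 - 2*sqrt(19)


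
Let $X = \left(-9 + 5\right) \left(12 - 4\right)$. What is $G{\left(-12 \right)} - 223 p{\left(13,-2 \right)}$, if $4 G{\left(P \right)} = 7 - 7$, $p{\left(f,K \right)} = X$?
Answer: $7136$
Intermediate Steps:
$X = -32$ ($X = \left(-4\right) 8 = -32$)
$p{\left(f,K \right)} = -32$
$G{\left(P \right)} = 0$ ($G{\left(P \right)} = \frac{7 - 7}{4} = \frac{1}{4} \cdot 0 = 0$)
$G{\left(-12 \right)} - 223 p{\left(13,-2 \right)} = 0 - -7136 = 0 + 7136 = 7136$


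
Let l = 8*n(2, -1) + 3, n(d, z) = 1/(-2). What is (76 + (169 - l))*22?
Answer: 5412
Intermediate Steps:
n(d, z) = -1/2
l = -1 (l = 8*(-1/2) + 3 = -4 + 3 = -1)
(76 + (169 - l))*22 = (76 + (169 - 1*(-1)))*22 = (76 + (169 + 1))*22 = (76 + 170)*22 = 246*22 = 5412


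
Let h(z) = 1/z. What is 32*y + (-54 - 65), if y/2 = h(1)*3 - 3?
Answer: -119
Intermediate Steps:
h(z) = 1/z
y = 0 (y = 2*(3/1 - 3) = 2*(1*3 - 3) = 2*(3 - 3) = 2*0 = 0)
32*y + (-54 - 65) = 32*0 + (-54 - 65) = 0 - 119 = -119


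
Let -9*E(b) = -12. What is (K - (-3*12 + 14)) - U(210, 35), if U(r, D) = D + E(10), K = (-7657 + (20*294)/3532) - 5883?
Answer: -35901019/2649 ≈ -13553.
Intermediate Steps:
E(b) = 4/3 (E(b) = -⅑*(-12) = 4/3)
K = -11954350/883 (K = (-7657 + 5880*(1/3532)) - 5883 = (-7657 + 1470/883) - 5883 = -6759661/883 - 5883 = -11954350/883 ≈ -13538.)
U(r, D) = 4/3 + D (U(r, D) = D + 4/3 = 4/3 + D)
(K - (-3*12 + 14)) - U(210, 35) = (-11954350/883 - (-3*12 + 14)) - (4/3 + 35) = (-11954350/883 - (-36 + 14)) - 1*109/3 = (-11954350/883 - 1*(-22)) - 109/3 = (-11954350/883 + 22) - 109/3 = -11934924/883 - 109/3 = -35901019/2649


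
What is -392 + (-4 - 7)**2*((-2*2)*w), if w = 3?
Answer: -1844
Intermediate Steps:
-392 + (-4 - 7)**2*((-2*2)*w) = -392 + (-4 - 7)**2*(-2*2*3) = -392 + (-11)**2*(-4*3) = -392 + 121*(-12) = -392 - 1452 = -1844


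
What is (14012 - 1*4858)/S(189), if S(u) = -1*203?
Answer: -9154/203 ≈ -45.094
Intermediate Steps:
S(u) = -203
(14012 - 1*4858)/S(189) = (14012 - 1*4858)/(-203) = (14012 - 4858)*(-1/203) = 9154*(-1/203) = -9154/203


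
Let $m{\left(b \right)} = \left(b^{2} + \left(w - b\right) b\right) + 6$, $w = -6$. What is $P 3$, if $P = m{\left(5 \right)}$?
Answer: $-72$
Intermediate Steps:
$m{\left(b \right)} = 6 + b^{2} + b \left(-6 - b\right)$ ($m{\left(b \right)} = \left(b^{2} + \left(-6 - b\right) b\right) + 6 = \left(b^{2} + b \left(-6 - b\right)\right) + 6 = 6 + b^{2} + b \left(-6 - b\right)$)
$P = -24$ ($P = 6 - 30 = -24$)
$P 3 = \left(-24\right) 3 = -72$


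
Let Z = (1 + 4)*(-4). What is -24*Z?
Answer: 480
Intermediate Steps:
Z = -20 (Z = 5*(-4) = -20)
-24*Z = -24*(-20) = 480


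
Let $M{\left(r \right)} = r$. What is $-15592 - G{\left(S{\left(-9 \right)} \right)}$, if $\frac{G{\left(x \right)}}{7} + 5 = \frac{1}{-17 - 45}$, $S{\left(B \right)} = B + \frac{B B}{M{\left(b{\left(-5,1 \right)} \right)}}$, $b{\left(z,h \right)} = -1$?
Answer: $- \frac{964527}{62} \approx -15557.0$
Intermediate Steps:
$S{\left(B \right)} = B - B^{2}$ ($S{\left(B \right)} = B + \frac{B B}{-1} = B + B^{2} \left(-1\right) = B - B^{2}$)
$G{\left(x \right)} = - \frac{2177}{62}$ ($G{\left(x \right)} = -35 + \frac{7}{-17 - 45} = -35 + \frac{7}{-62} = -35 + 7 \left(- \frac{1}{62}\right) = -35 - \frac{7}{62} = - \frac{2177}{62}$)
$-15592 - G{\left(S{\left(-9 \right)} \right)} = -15592 - - \frac{2177}{62} = -15592 + \frac{2177}{62} = - \frac{964527}{62}$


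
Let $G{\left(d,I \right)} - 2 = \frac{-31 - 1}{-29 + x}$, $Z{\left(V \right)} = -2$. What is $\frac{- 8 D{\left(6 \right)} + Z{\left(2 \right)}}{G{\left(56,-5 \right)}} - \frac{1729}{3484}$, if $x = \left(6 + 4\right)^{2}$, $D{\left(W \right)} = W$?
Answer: $- \frac{96603}{2948} \approx -32.769$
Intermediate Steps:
$x = 100$ ($x = 10^{2} = 100$)
$G{\left(d,I \right)} = \frac{110}{71}$ ($G{\left(d,I \right)} = 2 + \frac{-31 - 1}{-29 + 100} = 2 - \frac{32}{71} = \frac{110}{71}$)
$\frac{- 8 D{\left(6 \right)} + Z{\left(2 \right)}}{G{\left(56,-5 \right)}} - \frac{1729}{3484} = \frac{\left(-8\right) 6 - 2}{\frac{110}{71}} - \frac{1729}{3484} = \left(-48 - 2\right) \frac{71}{110} - \frac{133}{268} = \left(-50\right) \frac{71}{110} - \frac{133}{268} = - \frac{355}{11} - \frac{133}{268} = - \frac{96603}{2948}$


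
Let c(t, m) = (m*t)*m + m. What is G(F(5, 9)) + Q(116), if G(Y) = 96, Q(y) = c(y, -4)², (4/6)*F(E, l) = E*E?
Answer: 3430000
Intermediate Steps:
F(E, l) = 3*E²/2 (F(E, l) = 3*(E*E)/2 = 3*E²/2)
c(t, m) = m + t*m² (c(t, m) = t*m² + m = m + t*m²)
Q(y) = (-4 + 16*y)² (Q(y) = (-4*(1 - 4*y))² = (-4 + 16*y)²)
G(F(5, 9)) + Q(116) = 96 + 16*(-1 + 4*116)² = 96 + 16*(-1 + 464)² = 96 + 16*463² = 96 + 16*214369 = 96 + 3429904 = 3430000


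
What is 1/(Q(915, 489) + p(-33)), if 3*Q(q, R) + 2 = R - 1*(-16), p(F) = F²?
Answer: 3/3770 ≈ 0.00079576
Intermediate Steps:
Q(q, R) = 14/3 + R/3 (Q(q, R) = -⅔ + (R - 1*(-16))/3 = -⅔ + (R + 16)/3 = -⅔ + (16 + R)/3 = -⅔ + (16/3 + R/3) = 14/3 + R/3)
1/(Q(915, 489) + p(-33)) = 1/((14/3 + (⅓)*489) + (-33)²) = 1/((14/3 + 163) + 1089) = 1/(503/3 + 1089) = 1/(3770/3) = 3/3770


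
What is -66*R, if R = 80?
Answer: -5280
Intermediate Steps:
-66*R = -66*80 = -5280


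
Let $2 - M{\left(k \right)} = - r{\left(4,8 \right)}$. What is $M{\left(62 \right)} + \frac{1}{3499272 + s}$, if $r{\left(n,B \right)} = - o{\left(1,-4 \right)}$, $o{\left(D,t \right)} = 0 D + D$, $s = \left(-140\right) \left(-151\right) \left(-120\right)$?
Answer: $\frac{962473}{962472} \approx 1.0$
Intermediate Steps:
$s = -2536800$ ($s = 21140 \left(-120\right) = -2536800$)
$o{\left(D,t \right)} = D$ ($o{\left(D,t \right)} = 0 + D = D$)
$r{\left(n,B \right)} = -1$ ($r{\left(n,B \right)} = \left(-1\right) 1 = -1$)
$M{\left(k \right)} = 1$ ($M{\left(k \right)} = 2 - \left(-1\right) \left(-1\right) = 2 - 1 = 1$)
$M{\left(62 \right)} + \frac{1}{3499272 + s} = 1 + \frac{1}{3499272 - 2536800} = 1 + \frac{1}{962472} = \frac{962473}{962472}$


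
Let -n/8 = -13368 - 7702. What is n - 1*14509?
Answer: 154051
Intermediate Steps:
n = 168560 (n = -8*(-13368 - 7702) = -8*(-21070) = 168560)
n - 1*14509 = 168560 - 1*14509 = 168560 - 14509 = 154051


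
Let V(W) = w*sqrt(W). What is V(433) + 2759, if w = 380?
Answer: 2759 + 380*sqrt(433) ≈ 10666.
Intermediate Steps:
V(W) = 380*sqrt(W)
V(433) + 2759 = 380*sqrt(433) + 2759 = 2759 + 380*sqrt(433)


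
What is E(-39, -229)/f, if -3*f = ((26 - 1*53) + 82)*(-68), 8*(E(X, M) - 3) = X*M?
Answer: 5373/5984 ≈ 0.89789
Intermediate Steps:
E(X, M) = 3 + M*X/8 (E(X, M) = 3 + (X*M)/8 = 3 + (M*X)/8 = 3 + M*X/8)
f = 3740/3 (f = -((26 - 1*53) + 82)*(-68)/3 = -((26 - 53) + 82)*(-68)/3 = -(-27 + 82)*(-68)/3 = -55*(-68)/3 = -⅓*(-3740) = 3740/3 ≈ 1246.7)
E(-39, -229)/f = (3 + (⅛)*(-229)*(-39))/(3740/3) = (3 + 8931/8)*(3/3740) = (8955/8)*(3/3740) = 5373/5984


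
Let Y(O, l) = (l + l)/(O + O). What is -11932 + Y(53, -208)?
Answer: -632604/53 ≈ -11936.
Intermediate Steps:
Y(O, l) = l/O (Y(O, l) = (2*l)/((2*O)) = (2*l)*(1/(2*O)) = l/O)
-11932 + Y(53, -208) = -11932 - 208/53 = -632604/53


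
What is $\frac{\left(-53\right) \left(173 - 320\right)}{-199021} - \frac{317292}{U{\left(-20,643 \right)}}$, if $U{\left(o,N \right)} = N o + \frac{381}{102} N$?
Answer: $\frac{2144253902499}{70767688159} \approx 30.3$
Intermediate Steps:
$U{\left(o,N \right)} = \frac{127 N}{34} + N o$ ($U{\left(o,N \right)} = N o + 381 \cdot \frac{1}{102} N = N o + \frac{127 N}{34} = \frac{127 N}{34} + N o$)
$\frac{\left(-53\right) \left(173 - 320\right)}{-199021} - \frac{317292}{U{\left(-20,643 \right)}} = \frac{\left(-53\right) \left(173 - 320\right)}{-199021} - \frac{317292}{\frac{1}{34} \cdot 643 \left(127 + 34 \left(-20\right)\right)} = \left(-53\right) \left(-147\right) \left(- \frac{1}{199021}\right) - \frac{317292}{\frac{1}{34} \cdot 643 \left(127 - 680\right)} = 7791 \left(- \frac{1}{199021}\right) - \frac{317292}{\frac{1}{34} \cdot 643 \left(-553\right)} = - \frac{7791}{199021} - \frac{317292}{- \frac{355579}{34}} = - \frac{7791}{199021} - - \frac{10787928}{355579} = - \frac{7791}{199021} + \frac{10787928}{355579} = \frac{2144253902499}{70767688159}$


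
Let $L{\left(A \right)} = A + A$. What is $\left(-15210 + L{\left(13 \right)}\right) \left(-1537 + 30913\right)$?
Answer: $-446045184$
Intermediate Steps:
$L{\left(A \right)} = 2 A$
$\left(-15210 + L{\left(13 \right)}\right) \left(-1537 + 30913\right) = \left(-15210 + 2 \cdot 13\right) \left(-1537 + 30913\right) = \left(-15210 + 26\right) 29376 = \left(-15184\right) 29376 = -446045184$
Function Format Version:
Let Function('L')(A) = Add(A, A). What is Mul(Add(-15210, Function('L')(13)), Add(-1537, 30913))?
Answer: -446045184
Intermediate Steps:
Function('L')(A) = Mul(2, A)
Mul(Add(-15210, Function('L')(13)), Add(-1537, 30913)) = Mul(Add(-15210, Mul(2, 13)), Add(-1537, 30913)) = Mul(Add(-15210, 26), 29376) = Mul(-15184, 29376) = -446045184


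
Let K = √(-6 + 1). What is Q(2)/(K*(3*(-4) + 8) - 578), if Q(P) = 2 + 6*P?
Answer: -2023/83541 + 14*I*√5/83541 ≈ -0.024216 + 0.00037473*I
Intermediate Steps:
K = I*√5 (K = √(-5) = I*√5 ≈ 2.2361*I)
Q(2)/(K*(3*(-4) + 8) - 578) = (2 + 6*2)/((I*√5)*(3*(-4) + 8) - 578) = (2 + 12)/((I*√5)*(-12 + 8) - 578) = 14/((I*√5)*(-4) - 578) = 14/(-4*I*√5 - 578) = 14/(-578 - 4*I*√5)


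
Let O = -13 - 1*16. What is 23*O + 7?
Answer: -660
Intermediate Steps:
O = -29 (O = -13 - 16 = -29)
23*O + 7 = 23*(-29) + 7 = -667 + 7 = -660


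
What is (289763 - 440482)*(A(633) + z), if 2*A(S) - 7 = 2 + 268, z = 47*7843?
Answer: -111158126161/2 ≈ -5.5579e+10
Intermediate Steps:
z = 368621
A(S) = 277/2 (A(S) = 7/2 + (2 + 268)/2 = 7/2 + (½)*270 = 7/2 + 135 = 277/2)
(289763 - 440482)*(A(633) + z) = (289763 - 440482)*(277/2 + 368621) = -150719*737519/2 = -111158126161/2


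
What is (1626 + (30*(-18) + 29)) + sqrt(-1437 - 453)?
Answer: 1115 + 3*I*sqrt(210) ≈ 1115.0 + 43.474*I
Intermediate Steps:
(1626 + (30*(-18) + 29)) + sqrt(-1437 - 453) = (1626 + (-540 + 29)) + sqrt(-1890) = (1626 - 511) + 3*I*sqrt(210) = 1115 + 3*I*sqrt(210)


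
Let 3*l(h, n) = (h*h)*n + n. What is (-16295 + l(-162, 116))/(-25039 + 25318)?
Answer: 2995535/837 ≈ 3578.9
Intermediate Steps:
l(h, n) = n/3 + n*h²/3 (l(h, n) = ((h*h)*n + n)/3 = (h²*n + n)/3 = (n*h² + n)/3 = (n + n*h²)/3 = n/3 + n*h²/3)
(-16295 + l(-162, 116))/(-25039 + 25318) = (-16295 + (⅓)*116*(1 + (-162)²))/(-25039 + 25318) = (-16295 + (⅓)*116*(1 + 26244))/279 = (-16295 + (⅓)*116*26245)*(1/279) = (-16295 + 3044420/3)*(1/279) = (2995535/3)*(1/279) = 2995535/837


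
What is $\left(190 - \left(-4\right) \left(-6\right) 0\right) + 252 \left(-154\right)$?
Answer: $-38618$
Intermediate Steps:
$\left(190 - \left(-4\right) \left(-6\right) 0\right) + 252 \left(-154\right) = \left(190 - 24 \cdot 0\right) - 38808 = \left(190 - 0\right) - 38808 = \left(190 + 0\right) - 38808 = 190 - 38808 = -38618$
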